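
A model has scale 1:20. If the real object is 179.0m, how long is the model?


Model size = real / scale
= 179.0 / 20
= 8.9500 m

8.9500 m


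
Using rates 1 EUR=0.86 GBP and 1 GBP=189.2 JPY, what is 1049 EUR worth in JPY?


Step 1: 1049 EUR × 0.86 = 902.14 GBP
Step 2: 902.14 GBP × 189.2 = 170684.89 JPY
Implied rate EUR→JPY = 0.86 × 189.2 = 162.7120
= 170684.89 JPY

170684.89 JPY


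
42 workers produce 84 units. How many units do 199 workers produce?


Direct proportion: y/x = constant
k = 84/42 = 2.0000
y₂ = k × 199 = 84 × 199 / 42 = 16716/42
= 398.00

398.00


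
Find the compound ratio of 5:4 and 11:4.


Compound ratio = (5×11) : (4×4)
= 55:16
GCD = 1
= 55:16

55:16


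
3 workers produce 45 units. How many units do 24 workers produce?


Direct proportion: y/x = constant
k = 45/3 = 15.0000
y₂ = k × 24 = 45 × 24 / 3 = 1080/3
= 360.00

360.00


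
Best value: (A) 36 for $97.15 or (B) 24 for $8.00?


Deal A: $97.15/36 = $2.6986/unit
Deal B: $8.00/24 = $0.3333/unit
B is cheaper per unit
= Deal B

Deal B


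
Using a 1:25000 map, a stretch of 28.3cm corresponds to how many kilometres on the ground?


Real distance = map distance × scale
= 28.3cm × 25000
= 707500 cm = 7075.0 m
= 7.075 km

7.075 km


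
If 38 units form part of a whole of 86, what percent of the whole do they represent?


Percentage = (part / whole) × 100
= (38 / 86) × 100
≈ 44.19%

44.19%


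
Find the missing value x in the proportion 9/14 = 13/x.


Cross multiply: 9 × x = 14 × 13
9x = 182
x = 182 / 9
= 20.22

20.22


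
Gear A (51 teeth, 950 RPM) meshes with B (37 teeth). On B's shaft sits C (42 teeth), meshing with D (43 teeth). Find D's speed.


Stage 1: RPM_B = RPM_A × t_A/t_B = 950 × 51/37 = 48450/37 ≈ 1309.46
B and C share a shaft → RPM_C = RPM_B
Stage 2: RPM_D = RPM_C × t_C/t_D = RPM_A × (t_A×t_C)/(t_B×t_D)
Overall ratio = (51×42)/(37×43) = 2142/1591
RPM_D = 950 × 2142/1591 = 2034900/1591
≈ 1279.01 RPM

1279.01 RPM


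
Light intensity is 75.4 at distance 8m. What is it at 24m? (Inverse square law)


I₁d₁² = I₂d₂²
I₂ = I₁ × (d₁/d₂)²
= 75.4 × (8/24)²
= 75.4 × 64/576
= 4825.6/576
≈ 8.3778

8.3778


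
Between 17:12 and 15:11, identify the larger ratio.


17/12 = 1.4167
15/11 = 1.3636
1.4167 > 1.3636, so 17:12 is greater
= 17:12

17:12


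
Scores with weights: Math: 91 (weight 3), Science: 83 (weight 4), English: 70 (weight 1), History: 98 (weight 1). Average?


Numerator = 91×3 + 83×4 + 70×1 + 98×1
= 273 + 332 + 70 + 98
= 773
Total weight = 9
Weighted avg = 773/9
= 85.89

85.89


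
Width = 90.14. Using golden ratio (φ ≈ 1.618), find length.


φ = (1 + √5) / 2 ≈ 1.618
Length = width × φ = 90.14 × 1.618 = 145.84652
≈ 145.85

145.85


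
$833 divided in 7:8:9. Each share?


Total parts = 7 + 8 + 9 = 24
Part 1: 833 × 7/24 = 242.96
Part 2: 833 × 8/24 = 277.67
Part 3: 833 × 9/24 = 312.38
= Part 1: $242.96, Part 2: $277.67, Part 3: $312.38

Part 1: $242.96, Part 2: $277.67, Part 3: $312.38


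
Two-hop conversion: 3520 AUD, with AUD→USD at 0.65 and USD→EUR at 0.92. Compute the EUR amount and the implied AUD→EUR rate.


Step 1: 3520 AUD × 0.65 = 2288.00 USD
Step 2: 2288.00 USD × 0.92 = 2104.96 EUR
Implied rate AUD→EUR = 0.65 × 0.92 = 0.5980
= 2104.96 EUR; implied rate 0.5980 EUR/AUD

2104.96 EUR; implied rate 0.5980 EUR/AUD


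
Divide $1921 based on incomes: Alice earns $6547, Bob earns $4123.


Total income = 6547 + 4123 = $10670
Alice: $1921 × 6547/10670 = $1178.71
Bob: $1921 × 4123/10670 = $742.29
= Alice: $1178.71, Bob: $742.29

Alice: $1178.71, Bob: $742.29


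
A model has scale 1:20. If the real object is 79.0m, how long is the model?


Model size = real / scale
= 79.0 / 20
= 3.9500 m

3.9500 m


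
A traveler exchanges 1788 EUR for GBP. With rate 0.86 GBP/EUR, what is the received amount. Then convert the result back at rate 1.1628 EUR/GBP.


Amount × rate = 1788 × 0.86 = 1537.68 GBP
Round-trip: 1537.68 × 1.1628 = 1788.01 EUR
= 1537.68 GBP, then 1788.01 EUR

1537.68 GBP, then 1788.01 EUR


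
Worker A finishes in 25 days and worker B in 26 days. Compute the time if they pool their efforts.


Rate of A = 1/25 per day
Rate of B = 1/26 per day
Combined rate = 1/25 + 1/26 = 51/650 ≈ 0.0785 per day
Days = 1 / combined rate = 650/51
≈ 12.75 days

12.75 days


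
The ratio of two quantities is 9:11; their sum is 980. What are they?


Let A = 9k, B = 11k.
9k + 11k = 980
20k = 980 → k = 980/20 = 49
A = 9×49 = 441, B = 11×49 = 539
= A = 441, B = 539

A = 441, B = 539


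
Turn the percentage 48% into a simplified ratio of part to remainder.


48% means 48 parts out of 100; remainder = 52
Part : remainder = 48:52
GCD = 4
= 12:13

12:13


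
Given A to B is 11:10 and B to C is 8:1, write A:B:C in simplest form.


Match B: multiply A:B by 8 → 88:80
Multiply B:C by 10 → 80:10
Combined: 88:80:10
GCD = 2
= 44:40:5

44:40:5


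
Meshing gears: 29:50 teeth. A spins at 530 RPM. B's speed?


Gear ratio = 29:50 = 29:50
RPM_B = RPM_A × (teeth_A / teeth_B)
= 530 × (29/50)
= 307.4 RPM

307.4 RPM


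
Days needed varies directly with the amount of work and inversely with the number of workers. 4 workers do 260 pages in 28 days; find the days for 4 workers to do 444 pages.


Days ∝ work / workers, so d₂ = d₁ × (m₁/m₂) × (w₂/w₁)
Workers factor (inverse): 4/4 = 1.0000
Work factor (direct): 444/260 ≈ 1.7077
d₂ = 28 × 4/4 × 444/260 = (28 × 4 × 444) / (4 × 260) = 49728/1040
≈ 47.82 days

47.82 days


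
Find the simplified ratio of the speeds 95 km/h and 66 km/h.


Ratio = 95:66
GCD = 1
Simplified = 95:66
Time ratio (same distance) = 66:95
Speed ratio = 95:66

95:66


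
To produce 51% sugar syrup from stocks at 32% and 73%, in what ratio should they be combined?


Let x parts of 32% mix with y parts of 73%.
32x + 73y = 51(x + y)
32x + 73y = 51x + 51y
x(32 - 51) = y(51 - 73)
x/y = (73 - 51)/(51 - 32) = 22/19
Simplify: 22:19
= 22:19

22:19


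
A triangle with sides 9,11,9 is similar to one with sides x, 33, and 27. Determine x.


Scale factor = 33/11 = 3
Missing side = 9 × 3
= 27.0

27.0


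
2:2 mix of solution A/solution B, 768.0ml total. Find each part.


Total parts = 2 + 2 = 4
solution A: 768.0 × 2/4 = 384.0ml
solution B: 768.0 × 2/4 = 384.0ml
= 384.0ml and 384.0ml

384.0ml and 384.0ml


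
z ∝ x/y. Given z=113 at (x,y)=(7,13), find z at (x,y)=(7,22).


z = k·x/y
Solve for k using the known point: k = z·y/x = 113×13/7 = 1469/7 ≈ 209.8571
Now evaluate at x=7, y=22:
z = k × 7 / 22 = (1469 × 7) / (7 × 22) = 10283/154
≈ 66.7727

66.7727


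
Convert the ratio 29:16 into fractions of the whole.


Total parts = 29 + 16 = 45
First part: 29/45 = 29/45
Second part: 16/45 = 16/45
= 29/45 and 16/45

29/45 and 16/45


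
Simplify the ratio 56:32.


GCD(56, 32) = 8
56/8 : 32/8
= 7:4

7:4


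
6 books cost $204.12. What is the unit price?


Unit rate = total / quantity
= 204.12 / 6
= $34.02 per unit

$34.02 per unit


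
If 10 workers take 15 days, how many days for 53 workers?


Inverse proportion: x × y = constant
k = 10 × 15 = 150
y₂ = k / 53 = 150 / 53
= 2.83

2.83


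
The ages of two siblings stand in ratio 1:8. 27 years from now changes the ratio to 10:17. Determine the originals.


Let A = 1k, B = 8k.
(1k + 27) / (8k + 27) = 10/17
Cross-multiply: 17(1k + 27) = 10(8k + 27)
17k + 459 = 80k + 270
17k - 80k = 270 - 459
-63k = -189
k = -189/-63 = 3
A = 1×3 = 3, B = 8×3 = 24
= A = 3, B = 24

A = 3, B = 24


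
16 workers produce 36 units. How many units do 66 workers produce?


Direct proportion: y/x = constant
k = 36/16 = 2.2500
y₂ = k × 66 = 36 × 66 / 16 = 2376/16
= 148.50

148.50


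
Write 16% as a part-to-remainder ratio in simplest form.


16% means 16 parts out of 100; remainder = 84
Part : remainder = 16:84
GCD = 4
= 4:21

4:21


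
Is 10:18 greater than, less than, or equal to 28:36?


10/18 = 0.5556
28/36 = 0.7778
0.5556 < 0.7778, so 10:18 is less
= less than

less than


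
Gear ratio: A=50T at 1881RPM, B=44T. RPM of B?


Gear ratio = 50:44 = 25:22
RPM_B = RPM_A × (teeth_A / teeth_B)
= 1881 × (50/44)
= 2137.5 RPM

2137.5 RPM


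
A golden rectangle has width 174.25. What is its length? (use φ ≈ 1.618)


φ = (1 + √5) / 2 ≈ 1.618
Length = width × φ = 174.25 × 1.618 = 281.9365
≈ 281.94

281.94


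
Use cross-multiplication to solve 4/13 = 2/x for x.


Cross multiply: 4 × x = 13 × 2
4x = 26
x = 26 / 4
= 6.50

6.50


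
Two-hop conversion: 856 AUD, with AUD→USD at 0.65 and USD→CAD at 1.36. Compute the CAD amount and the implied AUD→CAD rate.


Step 1: 856 AUD × 0.65 = 556.40 USD
Step 2: 556.40 USD × 1.36 = 756.70 CAD
Implied rate AUD→CAD = 0.65 × 1.36 = 0.8840
= 756.70 CAD; implied rate 0.8840 CAD/AUD

756.70 CAD; implied rate 0.8840 CAD/AUD


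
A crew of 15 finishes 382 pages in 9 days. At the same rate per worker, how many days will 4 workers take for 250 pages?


Days ∝ work / workers, so d₂ = d₁ × (m₁/m₂) × (w₂/w₁)
Workers factor (inverse): 15/4 = 3.7500
Work factor (direct): 250/382 ≈ 0.6545
d₂ = 9 × 15/4 × 250/382 = (9 × 15 × 250) / (4 × 382) = 33750/1528
≈ 22.09 days

22.09 days


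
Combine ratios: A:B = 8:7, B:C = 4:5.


Match B: multiply A:B by 4 → 32:28
Multiply B:C by 7 → 28:35
Combined: 32:28:35
GCD = 1
= 32:28:35

32:28:35


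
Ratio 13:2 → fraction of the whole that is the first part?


Total parts = 13 + 2 = 15
First part: 13/15 = 13/15
= 13/15

13/15


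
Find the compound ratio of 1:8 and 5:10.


Compound ratio = (1×5) : (8×10)
= 5:80
GCD = 5
= 1:16

1:16


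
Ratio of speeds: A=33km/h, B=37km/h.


Ratio = 33:37
GCD = 1
Simplified = 33:37
Time ratio (same distance) = 37:33
Speed ratio = 33:37

33:37


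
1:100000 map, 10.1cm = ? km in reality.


Real distance = map distance × scale
= 10.1cm × 100000
= 1010000 cm = 10100.0 m
= 10.100 km

10.100 km


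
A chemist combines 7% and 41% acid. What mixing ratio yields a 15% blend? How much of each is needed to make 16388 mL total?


Let x parts of 7% mix with y parts of 41%.
7x + 41y = 15(x + y)
7x + 41y = 15x + 15y
x(7 - 15) = y(15 - 41)
x/y = (41 - 15)/(15 - 7) = 26/8
Simplify: 13:4
Total parts = 17; one part = 16388/17 = 964.00 mL
7% solution: 13×964.00 = 12532.00 mL
41% solution: 4×964.00 = 3856.00 mL
= ratio 13:4; 12532.00 mL and 3856.00 mL

ratio 13:4; 12532.00 mL and 3856.00 mL


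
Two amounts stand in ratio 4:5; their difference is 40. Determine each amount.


Let A = 4k, B = 5k.
5k - 4k = 40
1k = 40 → k = 40/1 = 40
A = 4×40 = 160, B = 5×40 = 200
= A = 160, B = 200

A = 160, B = 200


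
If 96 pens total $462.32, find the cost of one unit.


Unit rate = total / quantity
= 462.32 / 96
= $4.82 per unit

$4.82 per unit


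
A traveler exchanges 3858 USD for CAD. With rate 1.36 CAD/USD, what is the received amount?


Amount × rate = 3858 × 1.36
= 5246.88 CAD

5246.88 CAD


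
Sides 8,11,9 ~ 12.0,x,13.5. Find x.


Scale factor = 12.0/8 = 1.5
Missing side = 11 × 1.5
= 16.5

16.5


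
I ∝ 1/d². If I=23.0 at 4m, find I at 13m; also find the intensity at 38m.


I₁d₁² = I₂d₂²
I at 13m = 23.0 × (4/13)² = 23.0 × 16/169 = 368/169 ≈ 2.1775
I at 38m = 23.0 × (4/38)² = 23.0 × 16/1444 = 368/1444 ≈ 0.2548
= 2.1775 and 0.2548

2.1775 and 0.2548


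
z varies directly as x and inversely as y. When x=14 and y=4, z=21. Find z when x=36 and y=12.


z = k·x/y
Solve for k using the known point: k = z·y/x = 21×4/14 = 84/14 = 6.0000
Now evaluate at x=36, y=12:
z = k × 36 / 12 = (84 × 36) / (14 × 12) = 3024/168
= 18.0000

18.0000


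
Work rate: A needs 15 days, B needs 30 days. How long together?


Rate of A = 1/15 per day
Rate of B = 1/30 per day
Combined rate = 1/15 + 1/30 = 45/450 = 0.1000 per day
Days = 1 / combined rate = 450/45
= 10.00 days

10.00 days


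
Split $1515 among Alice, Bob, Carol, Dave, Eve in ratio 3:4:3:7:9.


Total parts = 3 + 4 + 3 + 7 + 9 = 26
Alice: 1515 × 3/26 = 174.81
Bob: 1515 × 4/26 = 233.08
Carol: 1515 × 3/26 = 174.81
Dave: 1515 × 7/26 = 407.88
Eve: 1515 × 9/26 = 524.42
= Alice: $174.81, Bob: $233.08, Carol: $174.81, Dave: $407.88, Eve: $524.42

Alice: $174.81, Bob: $233.08, Carol: $174.81, Dave: $407.88, Eve: $524.42


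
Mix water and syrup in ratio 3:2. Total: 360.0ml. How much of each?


Total parts = 3 + 2 = 5
water: 360.0 × 3/5 = 216.0ml
syrup: 360.0 × 2/5 = 144.0ml
= 216.0ml and 144.0ml

216.0ml and 144.0ml


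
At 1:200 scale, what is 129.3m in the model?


Model size = real / scale
= 129.3 / 200
= 0.6465 m

0.6465 m


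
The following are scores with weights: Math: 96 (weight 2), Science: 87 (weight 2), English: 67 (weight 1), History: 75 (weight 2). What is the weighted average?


Numerator = 96×2 + 87×2 + 67×1 + 75×2
= 192 + 174 + 67 + 150
= 583
Total weight = 7
Weighted avg = 583/7
= 83.29

83.29


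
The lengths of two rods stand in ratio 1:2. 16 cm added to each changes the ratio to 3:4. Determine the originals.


Let A = 1k, B = 2k.
(1k + 16) / (2k + 16) = 3/4
Cross-multiply: 4(1k + 16) = 3(2k + 16)
4k + 64 = 6k + 48
4k - 6k = 48 - 64
-2k = -16
k = -16/-2 = 8
A = 1×8 = 8, B = 2×8 = 16
= A = 8, B = 16

A = 8, B = 16


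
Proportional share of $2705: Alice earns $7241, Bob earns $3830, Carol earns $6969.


Total income = 7241 + 3830 + 6969 = $18040
Alice: $2705 × 7241/18040 = $1085.75
Bob: $2705 × 3830/18040 = $574.29
Carol: $2705 × 6969/18040 = $1044.96
= Alice: $1085.75, Bob: $574.29, Carol: $1044.96

Alice: $1085.75, Bob: $574.29, Carol: $1044.96


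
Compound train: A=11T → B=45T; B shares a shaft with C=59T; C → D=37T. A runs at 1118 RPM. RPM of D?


Stage 1: RPM_B = RPM_A × t_A/t_B = 1118 × 11/45 = 12298/45 ≈ 273.29
B and C share a shaft → RPM_C = RPM_B
Stage 2: RPM_D = RPM_C × t_C/t_D = RPM_A × (t_A×t_C)/(t_B×t_D)
Overall ratio = (11×59)/(45×37) = 649/1665
RPM_D = 1118 × 649/1665 = 725582/1665
≈ 435.78 RPM

435.78 RPM


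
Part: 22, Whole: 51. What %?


Percentage = (part / whole) × 100
= (22 / 51) × 100
≈ 43.14%

43.14%


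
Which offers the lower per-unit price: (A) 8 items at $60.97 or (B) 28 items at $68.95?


Deal A: $60.97/8 = $7.6213/unit
Deal B: $68.95/28 = $2.4625/unit
B is cheaper per unit
= Deal B

Deal B


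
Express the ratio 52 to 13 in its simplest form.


GCD(52, 13) = 13
52/13 : 13/13
= 4:1

4:1


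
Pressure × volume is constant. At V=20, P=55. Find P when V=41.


Inverse proportion: x × y = constant
k = 20 × 55 = 1100
y₂ = k / 41 = 1100 / 41
= 26.83

26.83


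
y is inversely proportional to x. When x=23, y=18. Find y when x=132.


Inverse proportion: x × y = constant
k = 23 × 18 = 414
y₂ = k / 132 = 414 / 132
= 3.14

3.14


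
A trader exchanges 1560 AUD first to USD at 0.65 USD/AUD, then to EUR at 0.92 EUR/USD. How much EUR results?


Step 1: 1560 AUD × 0.65 = 1014.00 USD
Step 2: 1014.00 USD × 0.92 = 932.88 EUR
Implied rate AUD→EUR = 0.65 × 0.92 = 0.5980
= 932.88 EUR

932.88 EUR


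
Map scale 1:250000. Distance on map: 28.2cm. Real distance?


Real distance = map distance × scale
= 28.2cm × 250000
= 7050000 cm = 70500.0 m
= 70.500 km

70.500 km


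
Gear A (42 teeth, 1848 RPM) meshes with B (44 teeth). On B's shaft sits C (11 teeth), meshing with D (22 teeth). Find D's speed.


Stage 1: RPM_B = RPM_A × t_A/t_B = 1848 × 42/44 = 77616/44 = 1764.00
B and C share a shaft → RPM_C = RPM_B
Stage 2: RPM_D = RPM_C × t_C/t_D = RPM_A × (t_A×t_C)/(t_B×t_D)
Overall ratio = (42×11)/(44×22) = 462/968
RPM_D = 1848 × 462/968 = 853776/968
= 882.00 RPM

882.00 RPM


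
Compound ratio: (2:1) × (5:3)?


Compound ratio = (2×5) : (1×3)
= 10:3
GCD = 1
= 10:3

10:3


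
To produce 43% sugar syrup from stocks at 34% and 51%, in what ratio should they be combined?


Let x parts of 34% mix with y parts of 51%.
34x + 51y = 43(x + y)
34x + 51y = 43x + 43y
x(34 - 43) = y(43 - 51)
x/y = (51 - 43)/(43 - 34) = 8/9
Simplify: 8:9
= 8:9

8:9


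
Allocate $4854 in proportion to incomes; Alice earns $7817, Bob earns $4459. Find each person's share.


Total income = 7817 + 4459 = $12276
Alice: $4854 × 7817/12276 = $3090.89
Bob: $4854 × 4459/12276 = $1763.11
= Alice: $3090.89, Bob: $1763.11

Alice: $3090.89, Bob: $1763.11


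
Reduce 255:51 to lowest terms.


GCD(255, 51) = 51
255/51 : 51/51
= 5:1

5:1


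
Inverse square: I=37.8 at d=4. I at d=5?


I₁d₁² = I₂d₂²
I₂ = I₁ × (d₁/d₂)²
= 37.8 × (4/5)²
= 37.8 × 16/25
= 604.8/25
= 24.1920

24.1920


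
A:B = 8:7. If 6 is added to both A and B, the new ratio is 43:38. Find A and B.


Let A = 8k, B = 7k.
(8k + 6) / (7k + 6) = 43/38
Cross-multiply: 38(8k + 6) = 43(7k + 6)
304k + 228 = 301k + 258
304k - 301k = 258 - 228
3k = 30
k = 30/3 = 10
A = 8×10 = 80, B = 7×10 = 70
= A = 80, B = 70

A = 80, B = 70


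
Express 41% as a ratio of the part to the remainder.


41% means 41 parts out of 100; remainder = 59
Part : remainder = 41:59
GCD = 1
= 41:59

41:59


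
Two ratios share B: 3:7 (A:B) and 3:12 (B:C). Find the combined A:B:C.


Match B: multiply A:B by 3 → 9:21
Multiply B:C by 7 → 21:84
Combined: 9:21:84
GCD = 3
= 3:7:28

3:7:28


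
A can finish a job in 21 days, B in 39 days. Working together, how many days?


Rate of A = 1/21 per day
Rate of B = 1/39 per day
Combined rate = 1/21 + 1/39 = 60/819 ≈ 0.0733 per day
Days = 1 / combined rate = 819/60
= 13.65 days

13.65 days


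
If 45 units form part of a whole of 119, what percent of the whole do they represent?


Percentage = (part / whole) × 100
= (45 / 119) × 100
≈ 37.82%

37.82%


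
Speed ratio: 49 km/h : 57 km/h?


Ratio = 49:57
GCD = 1
Simplified = 49:57
Time ratio (same distance) = 57:49
Speed ratio = 49:57

49:57


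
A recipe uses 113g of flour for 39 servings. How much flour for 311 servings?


Direct proportion: y/x = constant
k = 113/39 ≈ 2.8974
y₂ = k × 311 = 113 × 311 / 39 = 35143/39
≈ 901.10

901.10


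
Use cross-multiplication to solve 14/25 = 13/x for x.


Cross multiply: 14 × x = 25 × 13
14x = 325
x = 325 / 14
= 23.21

23.21


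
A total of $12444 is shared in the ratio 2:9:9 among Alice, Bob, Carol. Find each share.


Total parts = 2 + 9 + 9 = 20
Alice: 12444 × 2/20 = 1244.40
Bob: 12444 × 9/20 = 5599.80
Carol: 12444 × 9/20 = 5599.80
= Alice: $1244.40, Bob: $5599.80, Carol: $5599.80

Alice: $1244.40, Bob: $5599.80, Carol: $5599.80


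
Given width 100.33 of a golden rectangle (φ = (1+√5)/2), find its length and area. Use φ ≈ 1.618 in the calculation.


φ = (1 + √5) / 2 ≈ 1.618
Length = width × φ = 100.33 × 1.618 = 162.33394
≈ 162.33
Area = width × length = 100.33 × 162.33394 = 16286.9642002 ≈ 16286.96
= Length: 162.33, Area: 16286.96

Length: 162.33, Area: 16286.96


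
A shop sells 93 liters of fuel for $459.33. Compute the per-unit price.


Unit rate = total / quantity
= 459.33 / 93
= $4.94 per unit

$4.94 per unit


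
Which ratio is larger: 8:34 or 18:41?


8/34 = 0.2353
18/41 = 0.4390
0.2353 < 0.4390, so 8:34 is less
= 18:41

18:41


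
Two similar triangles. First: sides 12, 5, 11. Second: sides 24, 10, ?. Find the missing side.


Scale factor = 24/12 = 2
Missing side = 11 × 2
= 22.0

22.0


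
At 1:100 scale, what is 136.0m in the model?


Model size = real / scale
= 136.0 / 100
= 1.3600 m

1.3600 m


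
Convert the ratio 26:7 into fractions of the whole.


Total parts = 26 + 7 = 33
First part: 26/33 = 26/33
Second part: 7/33 = 7/33
= 26/33 and 7/33

26/33 and 7/33


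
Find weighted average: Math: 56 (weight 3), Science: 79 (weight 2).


Numerator = 56×3 + 79×2
= 168 + 158
= 326
Total weight = 5
Weighted avg = 326/5
= 65.20

65.20


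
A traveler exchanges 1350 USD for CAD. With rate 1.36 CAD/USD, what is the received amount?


Amount × rate = 1350 × 1.36
= 1836.00 CAD

1836.00 CAD


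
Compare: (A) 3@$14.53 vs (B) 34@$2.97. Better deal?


Deal A: $14.53/3 = $4.8433/unit
Deal B: $2.97/34 = $0.0874/unit
B is cheaper per unit
= Deal B

Deal B


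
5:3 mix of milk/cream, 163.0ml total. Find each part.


Total parts = 5 + 3 = 8
milk: 163.0 × 5/8 = 101.9ml
cream: 163.0 × 3/8 = 61.1ml
= 101.9ml and 61.1ml

101.9ml and 61.1ml


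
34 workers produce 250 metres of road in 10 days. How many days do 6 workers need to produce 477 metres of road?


Days ∝ work / workers, so d₂ = d₁ × (m₁/m₂) × (w₂/w₁)
Workers factor (inverse): 34/6 ≈ 5.6667
Work factor (direct): 477/250 = 1.9080
d₂ = 10 × 34/6 × 477/250 = (10 × 34 × 477) / (6 × 250) = 162180/1500
= 108.12 days

108.12 days


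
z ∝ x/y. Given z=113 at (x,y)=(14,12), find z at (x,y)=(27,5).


z = k·x/y
Solve for k using the known point: k = z·y/x = 113×12/14 = 1356/14 ≈ 96.8571
Now evaluate at x=27, y=5:
z = k × 27 / 5 = (1356 × 27) / (14 × 5) = 36612/70
≈ 523.0286

523.0286


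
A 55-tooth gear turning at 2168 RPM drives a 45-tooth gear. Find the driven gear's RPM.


Gear ratio = 55:45 = 11:9
RPM_B = RPM_A × (teeth_A / teeth_B)
= 2168 × (55/45)
= 2649.8 RPM

2649.8 RPM


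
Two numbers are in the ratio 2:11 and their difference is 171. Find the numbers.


Let A = 2k, B = 11k.
11k - 2k = 171
9k = 171 → k = 171/9 = 19
A = 2×19 = 38, B = 11×19 = 209
= A = 38, B = 209

A = 38, B = 209


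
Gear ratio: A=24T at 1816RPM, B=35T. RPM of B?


Gear ratio = 24:35 = 24:35
RPM_B = RPM_A × (teeth_A / teeth_B)
= 1816 × (24/35)
= 1245.3 RPM

1245.3 RPM


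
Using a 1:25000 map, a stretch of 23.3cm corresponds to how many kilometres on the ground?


Real distance = map distance × scale
= 23.3cm × 25000
= 582500 cm = 5825.0 m
= 5.825 km

5.825 km


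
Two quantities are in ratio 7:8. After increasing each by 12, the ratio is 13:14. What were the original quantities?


Let A = 7k, B = 8k.
(7k + 12) / (8k + 12) = 13/14
Cross-multiply: 14(7k + 12) = 13(8k + 12)
98k + 168 = 104k + 156
98k - 104k = 156 - 168
-6k = -12
k = -12/-6 = 2
A = 7×2 = 14, B = 8×2 = 16
= A = 14, B = 16

A = 14, B = 16


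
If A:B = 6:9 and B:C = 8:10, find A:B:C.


Match B: multiply A:B by 8 → 48:72
Multiply B:C by 9 → 72:90
Combined: 48:72:90
GCD = 6
= 8:12:15

8:12:15


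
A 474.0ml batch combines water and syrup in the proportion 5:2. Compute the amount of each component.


Total parts = 5 + 2 = 7
water: 474.0 × 5/7 = 338.6ml
syrup: 474.0 × 2/7 = 135.4ml
= 338.6ml and 135.4ml

338.6ml and 135.4ml


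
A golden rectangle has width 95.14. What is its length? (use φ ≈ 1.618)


φ = (1 + √5) / 2 ≈ 1.618
Length = width × φ = 95.14 × 1.618 = 153.93652
≈ 153.94

153.94


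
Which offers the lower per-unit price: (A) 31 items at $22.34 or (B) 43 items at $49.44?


Deal A: $22.34/31 = $0.7206/unit
Deal B: $49.44/43 = $1.1498/unit
A is cheaper per unit
= Deal A

Deal A


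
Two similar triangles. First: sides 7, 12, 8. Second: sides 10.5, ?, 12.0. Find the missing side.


Scale factor = 10.5/7 = 1.5
Missing side = 12 × 1.5
= 18.0

18.0


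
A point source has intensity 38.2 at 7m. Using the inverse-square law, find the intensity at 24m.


I₁d₁² = I₂d₂²
I₂ = I₁ × (d₁/d₂)²
= 38.2 × (7/24)²
= 38.2 × 49/576
= 1871.8/576
≈ 3.2497

3.2497


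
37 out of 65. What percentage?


Percentage = (part / whole) × 100
= (37 / 65) × 100
≈ 56.92%

56.92%


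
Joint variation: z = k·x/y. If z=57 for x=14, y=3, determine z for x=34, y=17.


z = k·x/y
Solve for k using the known point: k = z·y/x = 57×3/14 = 171/14 ≈ 12.2143
Now evaluate at x=34, y=17:
z = k × 34 / 17 = (171 × 34) / (14 × 17) = 5814/238
≈ 24.4286

24.4286


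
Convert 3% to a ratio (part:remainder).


3% means 3 parts out of 100; remainder = 97
Part : remainder = 3:97
GCD = 1
= 3:97

3:97


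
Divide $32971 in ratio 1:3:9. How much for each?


Total parts = 1 + 3 + 9 = 13
Part 1: 32971 × 1/13 = 2536.23
Part 2: 32971 × 3/13 = 7608.69
Part 3: 32971 × 9/13 = 22826.08
= Part 1: $2536.23, Part 2: $7608.69, Part 3: $22826.08

Part 1: $2536.23, Part 2: $7608.69, Part 3: $22826.08


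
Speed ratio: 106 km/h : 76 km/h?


Ratio = 106:76
GCD = 2
Simplified = 53:38
Time ratio (same distance) = 38:53
Speed ratio = 53:38

53:38


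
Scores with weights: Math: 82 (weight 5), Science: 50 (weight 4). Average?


Numerator = 82×5 + 50×4
= 410 + 200
= 610
Total weight = 9
Weighted avg = 610/9
= 67.78

67.78


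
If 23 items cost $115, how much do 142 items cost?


Direct proportion: y/x = constant
k = 115/23 = 5.0000
y₂ = k × 142 = 115 × 142 / 23 = 16330/23
= 710.00

710.00


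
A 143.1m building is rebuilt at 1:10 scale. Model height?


Model size = real / scale
= 143.1 / 10
= 14.3100 m

14.3100 m


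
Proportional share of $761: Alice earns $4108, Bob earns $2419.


Total income = 4108 + 2419 = $6527
Alice: $761 × 4108/6527 = $478.96
Bob: $761 × 2419/6527 = $282.04
= Alice: $478.96, Bob: $282.04

Alice: $478.96, Bob: $282.04


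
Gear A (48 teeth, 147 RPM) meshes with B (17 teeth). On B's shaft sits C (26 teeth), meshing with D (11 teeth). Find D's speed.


Stage 1: RPM_B = RPM_A × t_A/t_B = 147 × 48/17 = 7056/17 ≈ 415.06
B and C share a shaft → RPM_C = RPM_B
Stage 2: RPM_D = RPM_C × t_C/t_D = RPM_A × (t_A×t_C)/(t_B×t_D)
Overall ratio = (48×26)/(17×11) = 1248/187
RPM_D = 147 × 1248/187 = 183456/187
≈ 981.05 RPM

981.05 RPM


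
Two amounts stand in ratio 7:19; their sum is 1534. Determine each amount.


Let A = 7k, B = 19k.
7k + 19k = 1534
26k = 1534 → k = 1534/26 = 59
A = 7×59 = 413, B = 19×59 = 1121
= A = 413, B = 1121

A = 413, B = 1121


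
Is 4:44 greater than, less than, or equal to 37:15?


4/44 = 0.0909
37/15 = 2.4667
0.0909 < 2.4667, so 4:44 is less
= less than

less than


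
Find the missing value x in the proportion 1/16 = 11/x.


Cross multiply: 1 × x = 16 × 11
1x = 176
x = 176 / 1
= 176.00

176.00


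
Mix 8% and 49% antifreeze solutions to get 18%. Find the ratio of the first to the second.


Let x parts of 8% mix with y parts of 49%.
8x + 49y = 18(x + y)
8x + 49y = 18x + 18y
x(8 - 18) = y(18 - 49)
x/y = (49 - 18)/(18 - 8) = 31/10
Simplify: 31:10
= 31:10

31:10


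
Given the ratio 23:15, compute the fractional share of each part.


Total parts = 23 + 15 = 38
First part: 23/38 = 23/38
Second part: 15/38 = 15/38
= 23/38 and 15/38

23/38 and 15/38


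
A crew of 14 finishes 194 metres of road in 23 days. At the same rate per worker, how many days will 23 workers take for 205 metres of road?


Days ∝ work / workers, so d₂ = d₁ × (m₁/m₂) × (w₂/w₁)
Workers factor (inverse): 14/23 ≈ 0.6087
Work factor (direct): 205/194 ≈ 1.0567
d₂ = 23 × 14/23 × 205/194 = (23 × 14 × 205) / (23 × 194) = 66010/4462
≈ 14.79 days

14.79 days


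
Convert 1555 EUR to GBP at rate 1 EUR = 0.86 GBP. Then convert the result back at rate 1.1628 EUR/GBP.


Amount × rate = 1555 × 0.86 = 1337.30 GBP
Round-trip: 1337.30 × 1.1628 = 1555.01 EUR
= 1337.30 GBP, then 1555.01 EUR

1337.30 GBP, then 1555.01 EUR


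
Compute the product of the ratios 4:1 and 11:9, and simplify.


Compound ratio = (4×11) : (1×9)
= 44:9
GCD = 1
= 44:9

44:9


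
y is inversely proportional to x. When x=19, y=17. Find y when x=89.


Inverse proportion: x × y = constant
k = 19 × 17 = 323
y₂ = k / 89 = 323 / 89
= 3.63

3.63


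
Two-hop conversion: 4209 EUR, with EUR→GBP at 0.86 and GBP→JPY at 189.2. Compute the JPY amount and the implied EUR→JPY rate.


Step 1: 4209 EUR × 0.86 = 3619.74 GBP
Step 2: 3619.74 GBP × 189.2 = 684854.81 JPY
Implied rate EUR→JPY = 0.86 × 189.2 = 162.7120
= 684854.81 JPY; implied rate 162.7120 JPY/EUR

684854.81 JPY; implied rate 162.7120 JPY/EUR


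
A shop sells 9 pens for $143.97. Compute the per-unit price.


Unit rate = total / quantity
= 143.97 / 9
= $16.00 per unit

$16.00 per unit


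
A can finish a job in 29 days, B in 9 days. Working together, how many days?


Rate of A = 1/29 per day
Rate of B = 1/9 per day
Combined rate = 1/29 + 1/9 = 38/261 ≈ 0.1456 per day
Days = 1 / combined rate = 261/38
≈ 6.87 days

6.87 days


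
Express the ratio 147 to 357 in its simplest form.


GCD(147, 357) = 21
147/21 : 357/21
= 7:17

7:17


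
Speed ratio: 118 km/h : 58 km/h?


Ratio = 118:58
GCD = 2
Simplified = 59:29
Time ratio (same distance) = 29:59
Speed ratio = 59:29

59:29


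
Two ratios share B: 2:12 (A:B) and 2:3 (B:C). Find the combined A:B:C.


Match B: multiply A:B by 2 → 4:24
Multiply B:C by 12 → 24:36
Combined: 4:24:36
GCD = 4
= 1:6:9

1:6:9


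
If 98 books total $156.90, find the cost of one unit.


Unit rate = total / quantity
= 156.90 / 98
= $1.60 per unit

$1.60 per unit


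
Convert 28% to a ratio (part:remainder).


28% means 28 parts out of 100; remainder = 72
Part : remainder = 28:72
GCD = 4
= 7:18

7:18


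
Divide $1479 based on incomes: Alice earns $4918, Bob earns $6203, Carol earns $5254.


Total income = 4918 + 6203 + 5254 = $16375
Alice: $1479 × 4918/16375 = $444.20
Bob: $1479 × 6203/16375 = $560.26
Carol: $1479 × 5254/16375 = $474.54
= Alice: $444.20, Bob: $560.26, Carol: $474.54

Alice: $444.20, Bob: $560.26, Carol: $474.54


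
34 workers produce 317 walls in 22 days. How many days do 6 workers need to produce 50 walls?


Days ∝ work / workers, so d₂ = d₁ × (m₁/m₂) × (w₂/w₁)
Workers factor (inverse): 34/6 ≈ 5.6667
Work factor (direct): 50/317 ≈ 0.1577
d₂ = 22 × 34/6 × 50/317 = (22 × 34 × 50) / (6 × 317) = 37400/1902
≈ 19.66 days

19.66 days


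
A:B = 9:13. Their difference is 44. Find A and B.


Let A = 9k, B = 13k.
13k - 9k = 44
4k = 44 → k = 44/4 = 11
A = 9×11 = 99, B = 13×11 = 143
= A = 99, B = 143

A = 99, B = 143


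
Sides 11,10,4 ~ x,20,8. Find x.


Scale factor = 20/10 = 2
Missing side = 11 × 2
= 22.0

22.0


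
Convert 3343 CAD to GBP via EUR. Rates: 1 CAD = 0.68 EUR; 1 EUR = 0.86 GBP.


Step 1: 3343 CAD × 0.68 = 2273.24 EUR
Step 2: 2273.24 EUR × 0.86 = 1954.99 GBP
Implied rate CAD→GBP = 0.68 × 0.86 = 0.5848
= 1954.99 GBP

1954.99 GBP


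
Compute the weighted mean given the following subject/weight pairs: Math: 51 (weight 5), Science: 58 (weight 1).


Numerator = 51×5 + 58×1
= 255 + 58
= 313
Total weight = 6
Weighted avg = 313/6
= 52.17

52.17


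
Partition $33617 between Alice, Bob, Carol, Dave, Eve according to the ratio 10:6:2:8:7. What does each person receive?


Total parts = 10 + 6 + 2 + 8 + 7 = 33
Alice: 33617 × 10/33 = 10186.97
Bob: 33617 × 6/33 = 6112.18
Carol: 33617 × 2/33 = 2037.39
Dave: 33617 × 8/33 = 8149.58
Eve: 33617 × 7/33 = 7130.88
= Alice: $10186.97, Bob: $6112.18, Carol: $2037.39, Dave: $8149.58, Eve: $7130.88

Alice: $10186.97, Bob: $6112.18, Carol: $2037.39, Dave: $8149.58, Eve: $7130.88


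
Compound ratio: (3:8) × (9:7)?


Compound ratio = (3×9) : (8×7)
= 27:56
GCD = 1
= 27:56

27:56


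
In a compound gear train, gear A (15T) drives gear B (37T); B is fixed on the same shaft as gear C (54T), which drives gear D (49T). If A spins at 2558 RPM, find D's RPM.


Stage 1: RPM_B = RPM_A × t_A/t_B = 2558 × 15/37 = 38370/37 ≈ 1037.03
B and C share a shaft → RPM_C = RPM_B
Stage 2: RPM_D = RPM_C × t_C/t_D = RPM_A × (t_A×t_C)/(t_B×t_D)
Overall ratio = (15×54)/(37×49) = 810/1813
RPM_D = 2558 × 810/1813 = 2071980/1813
≈ 1142.85 RPM

1142.85 RPM


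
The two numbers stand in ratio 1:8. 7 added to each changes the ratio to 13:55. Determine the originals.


Let A = 1k, B = 8k.
(1k + 7) / (8k + 7) = 13/55
Cross-multiply: 55(1k + 7) = 13(8k + 7)
55k + 385 = 104k + 91
55k - 104k = 91 - 385
-49k = -294
k = -294/-49 = 6
A = 1×6 = 6, B = 8×6 = 48
= A = 6, B = 48

A = 6, B = 48


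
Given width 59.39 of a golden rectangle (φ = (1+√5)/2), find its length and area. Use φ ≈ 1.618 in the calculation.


φ = (1 + √5) / 2 ≈ 1.618
Length = width × φ = 59.39 × 1.618 = 96.09302
≈ 96.09
Area = width × length = 59.39 × 96.09302 = 5706.9644578 ≈ 5706.96
= Length: 96.09, Area: 5706.96

Length: 96.09, Area: 5706.96


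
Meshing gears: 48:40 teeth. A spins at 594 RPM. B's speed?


Gear ratio = 48:40 = 6:5
RPM_B = RPM_A × (teeth_A / teeth_B)
= 594 × (48/40)
= 712.8 RPM

712.8 RPM


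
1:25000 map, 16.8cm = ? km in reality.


Real distance = map distance × scale
= 16.8cm × 25000
= 420000 cm = 4200.0 m
= 4.200 km

4.200 km


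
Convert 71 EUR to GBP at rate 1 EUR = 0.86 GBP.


Amount × rate = 71 × 0.86
= 61.06 GBP

61.06 GBP


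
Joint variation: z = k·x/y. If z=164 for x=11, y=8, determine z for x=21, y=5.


z = k·x/y
Solve for k using the known point: k = z·y/x = 164×8/11 = 1312/11 ≈ 119.2727
Now evaluate at x=21, y=5:
z = k × 21 / 5 = (1312 × 21) / (11 × 5) = 27552/55
≈ 500.9455

500.9455


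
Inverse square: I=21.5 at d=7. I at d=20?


I₁d₁² = I₂d₂²
I₂ = I₁ × (d₁/d₂)²
= 21.5 × (7/20)²
= 21.5 × 49/400
= 1053.5/400
≈ 2.6338

2.6338


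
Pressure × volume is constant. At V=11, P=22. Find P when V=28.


Inverse proportion: x × y = constant
k = 11 × 22 = 242
y₂ = k / 28 = 242 / 28
= 8.64

8.64


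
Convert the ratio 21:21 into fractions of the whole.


Total parts = 21 + 21 = 42
First part: 21/42 = 1/2
Second part: 21/42 = 1/2
= 1/2 and 1/2

1/2 and 1/2


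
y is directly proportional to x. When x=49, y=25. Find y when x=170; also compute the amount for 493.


Direct proportion: y/x = constant
k = 25/49 ≈ 0.5102
y at x=170: k × 170 = 25 × 170 / 49 = 4250/49 ≈ 86.73
y at x=493: k × 493 = 25 × 493 / 49 = 12325/49 ≈ 251.53
= 86.73 and 251.53

86.73 and 251.53


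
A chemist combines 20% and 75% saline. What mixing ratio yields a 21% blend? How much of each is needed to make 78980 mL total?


Let x parts of 20% mix with y parts of 75%.
20x + 75y = 21(x + y)
20x + 75y = 21x + 21y
x(20 - 21) = y(21 - 75)
x/y = (75 - 21)/(21 - 20) = 54/1
Simplify: 54:1
Total parts = 55; one part = 78980/55 = 1436.00 mL
20% solution: 54×1436.00 = 77544.00 mL
75% solution: 1×1436.00 = 1436.00 mL
= ratio 54:1; 77544.00 mL and 1436.00 mL

ratio 54:1; 77544.00 mL and 1436.00 mL


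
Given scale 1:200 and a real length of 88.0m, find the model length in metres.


Model size = real / scale
= 88.0 / 200
= 0.4400 m

0.4400 m


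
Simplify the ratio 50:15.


GCD(50, 15) = 5
50/5 : 15/5
= 10:3

10:3


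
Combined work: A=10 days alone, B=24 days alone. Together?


Rate of A = 1/10 per day
Rate of B = 1/24 per day
Combined rate = 1/10 + 1/24 = 34/240 ≈ 0.1417 per day
Days = 1 / combined rate = 240/34
≈ 7.06 days

7.06 days


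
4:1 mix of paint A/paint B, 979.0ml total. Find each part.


Total parts = 4 + 1 = 5
paint A: 979.0 × 4/5 = 783.2ml
paint B: 979.0 × 1/5 = 195.8ml
= 783.2ml and 195.8ml

783.2ml and 195.8ml


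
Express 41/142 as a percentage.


Percentage = (part / whole) × 100
= (41 / 142) × 100
≈ 28.87%

28.87%


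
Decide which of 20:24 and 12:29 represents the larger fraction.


20/24 = 0.8333
12/29 = 0.4138
0.8333 > 0.4138, so 20:24 is greater
= 20:24

20:24


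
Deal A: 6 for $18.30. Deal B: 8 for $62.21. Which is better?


Deal A: $18.30/6 = $3.0500/unit
Deal B: $62.21/8 = $7.7763/unit
A is cheaper per unit
= Deal A

Deal A


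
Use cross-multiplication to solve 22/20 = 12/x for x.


Cross multiply: 22 × x = 20 × 12
22x = 240
x = 240 / 22
= 10.91

10.91


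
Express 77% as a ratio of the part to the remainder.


77% means 77 parts out of 100; remainder = 23
Part : remainder = 77:23
GCD = 1
= 77:23

77:23


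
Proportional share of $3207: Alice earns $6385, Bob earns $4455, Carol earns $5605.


Total income = 6385 + 4455 + 5605 = $16445
Alice: $3207 × 6385/16445 = $1245.16
Bob: $3207 × 4455/16445 = $868.79
Carol: $3207 × 5605/16445 = $1093.05
= Alice: $1245.16, Bob: $868.79, Carol: $1093.05

Alice: $1245.16, Bob: $868.79, Carol: $1093.05


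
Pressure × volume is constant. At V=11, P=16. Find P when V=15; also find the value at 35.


Inverse proportion: x × y = constant
k = 11 × 16 = 176
At x=15: k/15 = 11.73
At x=35: k/35 = 5.03
= 11.73 and 5.03

11.73 and 5.03


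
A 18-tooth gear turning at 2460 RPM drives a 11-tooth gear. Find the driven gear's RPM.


Gear ratio = 18:11 = 18:11
RPM_B = RPM_A × (teeth_A / teeth_B)
= 2460 × (18/11)
= 4025.5 RPM

4025.5 RPM


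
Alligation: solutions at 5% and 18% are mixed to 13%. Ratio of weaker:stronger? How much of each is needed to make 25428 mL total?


Let x parts of 5% mix with y parts of 18%.
5x + 18y = 13(x + y)
5x + 18y = 13x + 13y
x(5 - 13) = y(13 - 18)
x/y = (18 - 13)/(13 - 5) = 5/8
Simplify: 5:8
Total parts = 13; one part = 25428/13 = 1956.00 mL
5% solution: 5×1956.00 = 9780.00 mL
18% solution: 8×1956.00 = 15648.00 mL
= ratio 5:8; 9780.00 mL and 15648.00 mL

ratio 5:8; 9780.00 mL and 15648.00 mL


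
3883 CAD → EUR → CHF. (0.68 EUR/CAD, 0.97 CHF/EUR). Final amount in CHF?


Step 1: 3883 CAD × 0.68 = 2640.44 EUR
Step 2: 2640.44 EUR × 0.97 = 2561.23 CHF
Implied rate CAD→CHF = 0.68 × 0.97 = 0.6596
= 2561.23 CHF

2561.23 CHF


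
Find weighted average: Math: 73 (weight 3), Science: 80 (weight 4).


Numerator = 73×3 + 80×4
= 219 + 320
= 539
Total weight = 7
Weighted avg = 539/7
= 77.00

77.00


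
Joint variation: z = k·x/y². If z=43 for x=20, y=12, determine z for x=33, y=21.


z = k·x/y²
Solve for k using the known point: k = z·y²/x = 43×144/20 = 6192/20 = 309.6000
Now evaluate at x=33, y=21:
z = k × 33 / 441 = (6192 × 33) / (20 × 441) = 204336/8820
≈ 23.1673

23.1673


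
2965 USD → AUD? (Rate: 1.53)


Amount × rate = 2965 × 1.53
= 4536.45 AUD

4536.45 AUD


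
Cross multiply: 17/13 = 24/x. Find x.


Cross multiply: 17 × x = 13 × 24
17x = 312
x = 312 / 17
= 18.35

18.35


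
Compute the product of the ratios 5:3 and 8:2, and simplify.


Compound ratio = (5×8) : (3×2)
= 40:6
GCD = 2
= 20:3

20:3


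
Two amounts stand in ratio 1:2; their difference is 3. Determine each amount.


Let A = 1k, B = 2k.
2k - 1k = 3
1k = 3 → k = 3/1 = 3
A = 1×3 = 3, B = 2×3 = 6
= A = 3, B = 6

A = 3, B = 6


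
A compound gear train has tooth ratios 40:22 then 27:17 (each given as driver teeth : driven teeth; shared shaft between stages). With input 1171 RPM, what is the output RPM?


Stage 1: RPM_B = RPM_A × t_A/t_B = 1171 × 40/22 = 46840/22 ≈ 2129.09
B and C share a shaft → RPM_C = RPM_B
Stage 2: RPM_D = RPM_C × t_C/t_D = RPM_A × (t_A×t_C)/(t_B×t_D)
Overall ratio = (40×27)/(22×17) = 1080/374
RPM_D = 1171 × 1080/374 = 1264680/374
≈ 3381.50 RPM

3381.50 RPM


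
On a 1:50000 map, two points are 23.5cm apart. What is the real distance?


Real distance = map distance × scale
= 23.5cm × 50000
= 1175000 cm = 11750.0 m
= 11.750 km

11.750 km


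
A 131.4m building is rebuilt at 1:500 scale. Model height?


Model size = real / scale
= 131.4 / 500
= 0.2628 m

0.2628 m


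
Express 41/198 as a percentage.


Percentage = (part / whole) × 100
= (41 / 198) × 100
≈ 20.71%

20.71%


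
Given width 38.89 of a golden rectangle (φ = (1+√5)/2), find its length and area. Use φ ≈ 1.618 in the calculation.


φ = (1 + √5) / 2 ≈ 1.618
Length = width × φ = 38.89 × 1.618 = 62.92402
≈ 62.92
Area = width × length = 38.89 × 62.92402 = 2447.1151378 ≈ 2447.12
= Length: 62.92, Area: 2447.12

Length: 62.92, Area: 2447.12
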